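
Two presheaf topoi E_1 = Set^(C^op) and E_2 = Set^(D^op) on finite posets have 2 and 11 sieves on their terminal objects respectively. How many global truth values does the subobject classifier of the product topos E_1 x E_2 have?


In a product of presheaf topoi E_1 x E_2, the subobject classifier
is Omega = Omega_1 x Omega_2 (componentwise), so
|Omega(top)| = |Omega_1(top_1)| * |Omega_2(top_2)|.
= 2 * 11 = 22.

22


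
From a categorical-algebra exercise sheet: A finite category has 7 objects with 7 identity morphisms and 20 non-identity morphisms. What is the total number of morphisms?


Each object has an identity morphism, giving 7 identities.
Adding the 20 non-identity morphisms:
Total = 7 + 20 = 27

27


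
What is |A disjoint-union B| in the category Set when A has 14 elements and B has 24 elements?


In Set, the coproduct A + B is the disjoint union.
|A + B| = |A| + |B| = 14 + 24 = 38

38


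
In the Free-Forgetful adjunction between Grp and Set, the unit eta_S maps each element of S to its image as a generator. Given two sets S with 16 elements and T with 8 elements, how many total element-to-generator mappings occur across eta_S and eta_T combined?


The unit eta_X: X -> U(F(X)) of the Free-Forgetful adjunction
maps each element of X to a generator of F(X). For X = S + T (disjoint
union in Set), |S + T| = |S| + |T|.
Total mappings = 16 + 8 = 24.

24


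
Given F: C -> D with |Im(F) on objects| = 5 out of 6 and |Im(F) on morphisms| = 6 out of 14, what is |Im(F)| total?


The image of F consists of distinct objects and distinct morphisms.
|Im(F)| on objects = 5
|Im(F)| on morphisms = 6
Total image cardinality = 5 + 6 = 11

11


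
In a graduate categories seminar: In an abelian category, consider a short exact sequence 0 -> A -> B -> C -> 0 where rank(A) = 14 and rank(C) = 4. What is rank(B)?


For a short exact sequence 0 -> A -> B -> C -> 0,
rank is additive: rank(B) = rank(A) + rank(C).
rank(B) = 14 + 4 = 18

18


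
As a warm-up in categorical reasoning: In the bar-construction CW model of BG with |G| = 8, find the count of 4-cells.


In the bar-construction CW model of BG, the n-cells are indexed by
n-tuples [g_1|...|g_n] of non-identity elements of G (degenerate
simplices with some g_i = e do not contribute cells), so there are
(|G| - 1)^n n-cells.
For dim = 4 with |G| = 8:
cells = (8 - 1)^4 = 7^4 = 2401

2401


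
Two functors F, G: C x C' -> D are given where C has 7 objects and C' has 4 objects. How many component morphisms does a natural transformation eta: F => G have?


A natural transformation eta: F => G assigns one component morphism per
object of the domain category.
The domain is the product category C x C', so
|Ob(C x C')| = |Ob(C)| * |Ob(C')| = 7 * 4 = 28.
Therefore eta has 28 component morphisms.

28


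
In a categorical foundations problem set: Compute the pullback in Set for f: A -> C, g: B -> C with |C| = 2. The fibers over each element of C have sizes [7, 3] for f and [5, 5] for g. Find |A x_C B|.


The pullback A x_C B consists of pairs (a, b) with f(a) = g(b).
For each element c in C, the fiber product has |f^-1(c)| * |g^-1(c)| elements.
Summing over C: 7 * 5 + 3 * 5
= 35 + 15 = 50

50


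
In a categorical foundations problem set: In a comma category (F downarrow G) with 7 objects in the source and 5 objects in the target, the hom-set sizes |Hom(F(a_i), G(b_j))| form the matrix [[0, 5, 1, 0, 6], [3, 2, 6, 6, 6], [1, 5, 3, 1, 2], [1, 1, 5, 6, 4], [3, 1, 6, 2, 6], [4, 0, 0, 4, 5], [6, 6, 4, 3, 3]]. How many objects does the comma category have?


Objects of (F downarrow G) are triples (a, b, h: F(a)->G(b)).
The count equals the sum of all entries in the hom-matrix.
sum(row 0) = 12
sum(row 1) = 23
sum(row 2) = 12
sum(row 3) = 17
sum(row 4) = 18
sum(row 5) = 13
sum(row 6) = 22
Grand total = 117

117


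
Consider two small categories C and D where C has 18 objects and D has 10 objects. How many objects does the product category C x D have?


The product category C x D has objects that are pairs (c, d).
Number of pairs = |Ob(C)| * |Ob(D)| = 18 * 10 = 180

180


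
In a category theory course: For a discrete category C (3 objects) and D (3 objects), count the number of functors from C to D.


A functor from a discrete category C to D is determined by
where each object maps. Each of the 3 objects of C can map
to any of the 3 objects of D independently.
Number of functors = 3^3 = 27

27


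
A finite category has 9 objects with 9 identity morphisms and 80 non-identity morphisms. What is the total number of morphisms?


Each object has an identity morphism, giving 9 identities.
Adding the 80 non-identity morphisms:
Total = 9 + 80 = 89

89


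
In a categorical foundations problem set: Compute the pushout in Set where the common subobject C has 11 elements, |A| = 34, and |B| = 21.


The pushout A +_C B identifies the images of C in A and B.
|A +_C B| = |A| + |B| - |C| (for injections).
= 34 + 21 - 11 = 44

44


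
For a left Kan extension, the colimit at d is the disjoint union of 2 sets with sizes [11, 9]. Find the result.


Pointwise, the left Kan extension (Lan_F H)(d) is the colimit, indexed
by the comma category (F downarrow d), of H composed with the
projection (F downarrow d) -> C. Here that colimit is given
as a coproduct (disjoint union) of sets, so its cardinality is the
sum of the sizes of the summands.
Coproduct of sets with sizes: 11 + 9
= 20

20


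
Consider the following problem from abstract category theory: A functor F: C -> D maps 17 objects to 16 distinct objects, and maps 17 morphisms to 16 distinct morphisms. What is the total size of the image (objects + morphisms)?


The image of F consists of distinct objects and distinct morphisms.
|Im(F)| on objects = 16
|Im(F)| on morphisms = 16
Total image cardinality = 16 + 16 = 32

32


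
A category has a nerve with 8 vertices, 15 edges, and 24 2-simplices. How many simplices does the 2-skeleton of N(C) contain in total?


The 2-skeleton of the nerve N(C) consists of simplices in dimensions 0, 1, 2:
  |N(C)_0| = 8 (objects)
  |N(C)_1| = 15 (morphisms)
  |N(C)_2| = 24 (composable pairs)
Total = 8 + 15 + 24 = 47

47


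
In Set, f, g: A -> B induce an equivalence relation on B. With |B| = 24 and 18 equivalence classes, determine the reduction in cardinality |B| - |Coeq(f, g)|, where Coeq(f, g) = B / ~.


The coequalizer Coeq(f, g) = B / ~ has one element per equivalence class.
|B| = 24, |Coeq(f, g)| = 18.
|B| - |Coeq(f, g)| = 24 - 18 = 6.

6


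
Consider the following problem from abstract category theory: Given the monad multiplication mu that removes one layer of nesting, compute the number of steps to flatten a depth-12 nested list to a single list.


Each application of mu: T^2 -> T removes one layer of nesting.
Starting at depth 12 (i.e., T^12(X)), we need to reach T(X).
Number of mu applications = 12 - 1 = 11

11


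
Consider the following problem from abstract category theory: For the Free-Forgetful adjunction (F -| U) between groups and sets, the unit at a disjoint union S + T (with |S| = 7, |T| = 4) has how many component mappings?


The unit eta_X: X -> U(F(X)) of the Free-Forgetful adjunction
maps each element of X to a generator of F(X). For X = S + T (disjoint
union in Set), |S + T| = |S| + |T|.
Total mappings = 7 + 4 = 11.

11


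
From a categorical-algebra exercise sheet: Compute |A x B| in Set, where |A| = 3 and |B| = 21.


In Set, the product A x B is the Cartesian product.
By the universal property, |A x B| = |A| * |B|.
|A x B| = 3 * 21 = 63

63


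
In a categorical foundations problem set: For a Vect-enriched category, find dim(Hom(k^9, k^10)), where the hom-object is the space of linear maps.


In Vect-enriched categories, Hom(k^n, k^m) is the space of m x n matrices.
dim(Hom(k^9, k^10)) = 10 * 9 = 90

90


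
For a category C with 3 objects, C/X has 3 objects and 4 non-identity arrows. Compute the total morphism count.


In the slice category C/X, objects are morphisms to X.
Identity morphisms: 3 (one per object of C/X).
Non-identity morphisms: 4.
Total = 3 + 4 = 7

7


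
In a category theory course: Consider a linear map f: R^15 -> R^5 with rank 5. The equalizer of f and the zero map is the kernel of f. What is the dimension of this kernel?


The equalizer of f and the zero map is ker(f).
By the rank-nullity theorem: dim(ker(f)) = dim(domain) - rank(f).
dim(ker(f)) = 15 - 5 = 10

10


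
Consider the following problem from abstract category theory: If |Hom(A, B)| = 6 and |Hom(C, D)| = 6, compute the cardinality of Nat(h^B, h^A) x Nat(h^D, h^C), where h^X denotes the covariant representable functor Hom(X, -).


By the Yoneda lemma, Nat(h^B, h^A) is isomorphic to Hom(A, B),
so |Nat(h^B, h^A)| = |Hom(A, B)| and |Nat(h^D, h^C)| = |Hom(C, D)|.
|Hom(A, B)| = 6, |Hom(C, D)| = 6.
|Nat(h^B, h^A) x Nat(h^D, h^C)| = 6 * 6 = 36

36


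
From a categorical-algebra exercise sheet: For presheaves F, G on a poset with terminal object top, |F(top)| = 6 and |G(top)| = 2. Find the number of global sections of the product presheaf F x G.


Global sections of a presheaf on a poset with terminal top satisfy
Gamma(H) ~ H(top). Presheaves admit pointwise products, so
(F x G)(top) = F(top) x G(top) (Cartesian product).
|Gamma(F x G)| = |F(top)| * |G(top)| = 6 * 2 = 12.

12


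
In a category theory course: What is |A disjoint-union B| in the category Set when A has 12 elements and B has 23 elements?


In Set, the coproduct A + B is the disjoint union.
|A + B| = |A| + |B| = 12 + 23 = 35

35


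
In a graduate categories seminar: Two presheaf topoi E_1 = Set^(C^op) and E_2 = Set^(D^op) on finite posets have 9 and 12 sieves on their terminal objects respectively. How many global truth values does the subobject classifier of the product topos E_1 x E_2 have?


In a product of presheaf topoi E_1 x E_2, the subobject classifier
is Omega = Omega_1 x Omega_2 (componentwise), so
|Omega(top)| = |Omega_1(top_1)| * |Omega_2(top_2)|.
= 9 * 12 = 108.

108


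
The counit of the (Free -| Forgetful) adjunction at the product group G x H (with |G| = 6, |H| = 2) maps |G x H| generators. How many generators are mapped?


The counit epsilon_K: F(U(K)) -> K of the Free-Forgetful adjunction
maps |K| generators of F(U(K)) into K. For K = G x H (the product group),
|G x H| = |G| * |H|.
Total generators mapped = 6 * 2 = 12.

12


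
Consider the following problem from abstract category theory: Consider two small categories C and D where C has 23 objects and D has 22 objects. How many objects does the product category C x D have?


The product category C x D has objects that are pairs (c, d).
Number of pairs = |Ob(C)| * |Ob(D)| = 23 * 22 = 506

506


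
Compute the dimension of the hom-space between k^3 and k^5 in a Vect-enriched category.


In Vect-enriched categories, Hom(k^n, k^m) is the space of m x n matrices.
dim(Hom(k^3, k^5)) = 5 * 3 = 15

15


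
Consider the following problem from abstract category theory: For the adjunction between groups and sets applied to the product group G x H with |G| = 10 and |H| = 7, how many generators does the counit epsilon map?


The counit epsilon_K: F(U(K)) -> K of the Free-Forgetful adjunction
maps |K| generators of F(U(K)) into K. For K = G x H (the product group),
|G x H| = |G| * |H|.
Total generators mapped = 10 * 7 = 70.

70


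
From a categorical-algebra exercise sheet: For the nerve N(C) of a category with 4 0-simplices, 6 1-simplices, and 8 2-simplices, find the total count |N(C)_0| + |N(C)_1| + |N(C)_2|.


The 2-skeleton of the nerve N(C) consists of simplices in dimensions 0, 1, 2:
  |N(C)_0| = 4 (objects)
  |N(C)_1| = 6 (morphisms)
  |N(C)_2| = 8 (composable pairs)
Total = 4 + 6 + 8 = 18

18


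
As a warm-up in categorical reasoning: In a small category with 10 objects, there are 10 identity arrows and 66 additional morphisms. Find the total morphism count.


Each object has an identity morphism, giving 10 identities.
Adding the 66 non-identity morphisms:
Total = 10 + 66 = 76

76


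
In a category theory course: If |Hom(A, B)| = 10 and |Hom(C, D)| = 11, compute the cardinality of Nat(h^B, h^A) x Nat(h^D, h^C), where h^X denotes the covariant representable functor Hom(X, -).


By the Yoneda lemma, Nat(h^B, h^A) is isomorphic to Hom(A, B),
so |Nat(h^B, h^A)| = |Hom(A, B)| and |Nat(h^D, h^C)| = |Hom(C, D)|.
|Hom(A, B)| = 10, |Hom(C, D)| = 11.
|Nat(h^B, h^A) x Nat(h^D, h^C)| = 10 * 11 = 110

110


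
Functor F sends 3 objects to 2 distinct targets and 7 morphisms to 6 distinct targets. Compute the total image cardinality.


The image of F consists of distinct objects and distinct morphisms.
|Im(F)| on objects = 2
|Im(F)| on morphisms = 6
Total image cardinality = 2 + 6 = 8

8


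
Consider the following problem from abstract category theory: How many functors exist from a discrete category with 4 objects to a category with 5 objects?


A functor from a discrete category C to D is determined by
where each object maps. Each of the 4 objects of C can map
to any of the 5 objects of D independently.
Number of functors = 5^4 = 625

625


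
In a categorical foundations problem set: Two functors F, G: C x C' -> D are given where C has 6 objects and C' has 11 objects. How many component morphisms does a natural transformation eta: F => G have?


A natural transformation eta: F => G assigns one component morphism per
object of the domain category.
The domain is the product category C x C', so
|Ob(C x C')| = |Ob(C)| * |Ob(C')| = 6 * 11 = 66.
Therefore eta has 66 component morphisms.

66


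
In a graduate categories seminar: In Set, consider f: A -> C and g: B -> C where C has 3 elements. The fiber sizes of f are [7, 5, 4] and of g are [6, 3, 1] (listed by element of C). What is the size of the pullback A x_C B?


The pullback A x_C B consists of pairs (a, b) with f(a) = g(b).
For each element c in C, the fiber product has |f^-1(c)| * |g^-1(c)| elements.
Summing over C: 7 * 6 + 5 * 3 + 4 * 1
= 42 + 15 + 4 = 61

61


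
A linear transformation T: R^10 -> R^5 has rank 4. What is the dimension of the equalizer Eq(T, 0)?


The equalizer of f and the zero map is ker(f).
By the rank-nullity theorem: dim(ker(f)) = dim(domain) - rank(f).
dim(ker(f)) = 10 - 4 = 6

6


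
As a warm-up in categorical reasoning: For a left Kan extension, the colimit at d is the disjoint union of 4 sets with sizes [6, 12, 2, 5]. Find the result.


Pointwise, the left Kan extension (Lan_F H)(d) is the colimit, indexed
by the comma category (F downarrow d), of H composed with the
projection (F downarrow d) -> C. Here that colimit is given
as a coproduct (disjoint union) of sets, so its cardinality is the
sum of the sizes of the summands.
Coproduct of sets with sizes: 6 + 12 + 2 + 5
= 25

25


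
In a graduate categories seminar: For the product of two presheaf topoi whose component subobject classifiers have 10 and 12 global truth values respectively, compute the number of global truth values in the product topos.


In a product of presheaf topoi E_1 x E_2, the subobject classifier
is Omega = Omega_1 x Omega_2 (componentwise), so
|Omega(top)| = |Omega_1(top_1)| * |Omega_2(top_2)|.
= 10 * 12 = 120.

120


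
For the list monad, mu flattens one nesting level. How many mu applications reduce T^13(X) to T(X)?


Each application of mu: T^2 -> T removes one layer of nesting.
Starting at depth 13 (i.e., T^13(X)), we need to reach T(X).
Number of mu applications = 13 - 1 = 12

12


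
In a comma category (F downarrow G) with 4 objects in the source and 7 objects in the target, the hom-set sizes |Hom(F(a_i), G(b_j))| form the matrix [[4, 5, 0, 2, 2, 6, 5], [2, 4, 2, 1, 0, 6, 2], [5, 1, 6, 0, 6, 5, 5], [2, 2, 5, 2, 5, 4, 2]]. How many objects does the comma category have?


Objects of (F downarrow G) are triples (a, b, h: F(a)->G(b)).
The count equals the sum of all entries in the hom-matrix.
sum(row 0) = 24
sum(row 1) = 17
sum(row 2) = 28
sum(row 3) = 22
Grand total = 91

91


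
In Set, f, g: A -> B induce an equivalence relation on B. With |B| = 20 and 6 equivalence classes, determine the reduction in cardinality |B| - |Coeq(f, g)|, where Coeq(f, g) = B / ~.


The coequalizer Coeq(f, g) = B / ~ has one element per equivalence class.
|B| = 20, |Coeq(f, g)| = 6.
|B| - |Coeq(f, g)| = 20 - 6 = 14.

14


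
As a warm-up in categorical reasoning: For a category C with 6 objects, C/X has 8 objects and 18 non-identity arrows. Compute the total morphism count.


In the slice category C/X, objects are morphisms to X.
Identity morphisms: 8 (one per object of C/X).
Non-identity morphisms: 18.
Total = 8 + 18 = 26

26


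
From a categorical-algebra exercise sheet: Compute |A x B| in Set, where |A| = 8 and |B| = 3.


In Set, the product A x B is the Cartesian product.
By the universal property, |A x B| = |A| * |B|.
|A x B| = 8 * 3 = 24

24


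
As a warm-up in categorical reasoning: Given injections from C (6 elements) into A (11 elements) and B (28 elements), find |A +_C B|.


The pushout A +_C B identifies the images of C in A and B.
|A +_C B| = |A| + |B| - |C| (for injections).
= 11 + 28 - 6 = 33

33


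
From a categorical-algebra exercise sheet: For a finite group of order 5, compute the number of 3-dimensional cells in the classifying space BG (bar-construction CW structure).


In the bar-construction CW model of BG, the n-cells are indexed by
n-tuples [g_1|...|g_n] of non-identity elements of G (degenerate
simplices with some g_i = e do not contribute cells), so there are
(|G| - 1)^n n-cells.
For dim = 3 with |G| = 5:
cells = (5 - 1)^3 = 4^3 = 64

64


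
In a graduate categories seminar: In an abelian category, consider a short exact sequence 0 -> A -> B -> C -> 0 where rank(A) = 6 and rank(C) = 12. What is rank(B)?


For a short exact sequence 0 -> A -> B -> C -> 0,
rank is additive: rank(B) = rank(A) + rank(C).
rank(B) = 6 + 12 = 18

18


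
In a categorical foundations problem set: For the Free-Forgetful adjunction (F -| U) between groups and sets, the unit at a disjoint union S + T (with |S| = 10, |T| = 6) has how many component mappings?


The unit eta_X: X -> U(F(X)) of the Free-Forgetful adjunction
maps each element of X to a generator of F(X). For X = S + T (disjoint
union in Set), |S + T| = |S| + |T|.
Total mappings = 10 + 6 = 16.

16


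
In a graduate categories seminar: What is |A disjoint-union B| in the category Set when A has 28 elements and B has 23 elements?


In Set, the coproduct A + B is the disjoint union.
|A + B| = |A| + |B| = 28 + 23 = 51

51


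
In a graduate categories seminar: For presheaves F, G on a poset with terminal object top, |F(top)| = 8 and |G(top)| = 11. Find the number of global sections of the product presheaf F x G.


Global sections of a presheaf on a poset with terminal top satisfy
Gamma(H) ~ H(top). Presheaves admit pointwise products, so
(F x G)(top) = F(top) x G(top) (Cartesian product).
|Gamma(F x G)| = |F(top)| * |G(top)| = 8 * 11 = 88.

88


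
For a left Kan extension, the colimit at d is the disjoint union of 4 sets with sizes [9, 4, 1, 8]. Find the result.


Pointwise, the left Kan extension (Lan_F H)(d) is the colimit, indexed
by the comma category (F downarrow d), of H composed with the
projection (F downarrow d) -> C. Here that colimit is given
as a coproduct (disjoint union) of sets, so its cardinality is the
sum of the sizes of the summands.
Coproduct of sets with sizes: 9 + 4 + 1 + 8
= 22

22


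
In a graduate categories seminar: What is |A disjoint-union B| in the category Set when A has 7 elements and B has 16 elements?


In Set, the coproduct A + B is the disjoint union.
|A + B| = |A| + |B| = 7 + 16 = 23

23


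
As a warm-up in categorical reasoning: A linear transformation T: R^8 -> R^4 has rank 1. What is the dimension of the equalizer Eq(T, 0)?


The equalizer of f and the zero map is ker(f).
By the rank-nullity theorem: dim(ker(f)) = dim(domain) - rank(f).
dim(ker(f)) = 8 - 1 = 7

7


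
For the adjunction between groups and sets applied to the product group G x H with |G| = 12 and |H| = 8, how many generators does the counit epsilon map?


The counit epsilon_K: F(U(K)) -> K of the Free-Forgetful adjunction
maps |K| generators of F(U(K)) into K. For K = G x H (the product group),
|G x H| = |G| * |H|.
Total generators mapped = 12 * 8 = 96.

96


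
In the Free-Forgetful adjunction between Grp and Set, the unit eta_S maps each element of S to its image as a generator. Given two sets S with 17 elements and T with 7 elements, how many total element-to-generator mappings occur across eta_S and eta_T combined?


The unit eta_X: X -> U(F(X)) of the Free-Forgetful adjunction
maps each element of X to a generator of F(X). For X = S + T (disjoint
union in Set), |S + T| = |S| + |T|.
Total mappings = 17 + 7 = 24.

24


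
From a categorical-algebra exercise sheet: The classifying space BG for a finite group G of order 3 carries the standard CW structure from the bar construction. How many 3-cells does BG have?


In the bar-construction CW model of BG, the n-cells are indexed by
n-tuples [g_1|...|g_n] of non-identity elements of G (degenerate
simplices with some g_i = e do not contribute cells), so there are
(|G| - 1)^n n-cells.
For dim = 3 with |G| = 3:
cells = (3 - 1)^3 = 2^3 = 8

8


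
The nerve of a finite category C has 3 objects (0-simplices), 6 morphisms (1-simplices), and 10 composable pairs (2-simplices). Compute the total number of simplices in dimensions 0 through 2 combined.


The 2-skeleton of the nerve N(C) consists of simplices in dimensions 0, 1, 2:
  |N(C)_0| = 3 (objects)
  |N(C)_1| = 6 (morphisms)
  |N(C)_2| = 10 (composable pairs)
Total = 3 + 6 + 10 = 19

19


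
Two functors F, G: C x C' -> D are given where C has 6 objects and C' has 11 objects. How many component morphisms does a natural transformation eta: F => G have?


A natural transformation eta: F => G assigns one component morphism per
object of the domain category.
The domain is the product category C x C', so
|Ob(C x C')| = |Ob(C)| * |Ob(C')| = 6 * 11 = 66.
Therefore eta has 66 component morphisms.

66


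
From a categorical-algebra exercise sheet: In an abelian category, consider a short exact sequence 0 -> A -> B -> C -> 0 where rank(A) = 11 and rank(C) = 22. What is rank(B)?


For a short exact sequence 0 -> A -> B -> C -> 0,
rank is additive: rank(B) = rank(A) + rank(C).
rank(B) = 11 + 22 = 33

33


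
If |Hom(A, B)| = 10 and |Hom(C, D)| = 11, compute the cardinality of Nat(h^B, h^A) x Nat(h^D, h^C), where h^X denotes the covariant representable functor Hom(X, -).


By the Yoneda lemma, Nat(h^B, h^A) is isomorphic to Hom(A, B),
so |Nat(h^B, h^A)| = |Hom(A, B)| and |Nat(h^D, h^C)| = |Hom(C, D)|.
|Hom(A, B)| = 10, |Hom(C, D)| = 11.
|Nat(h^B, h^A) x Nat(h^D, h^C)| = 10 * 11 = 110

110


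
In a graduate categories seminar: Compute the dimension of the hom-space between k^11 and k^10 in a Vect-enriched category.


In Vect-enriched categories, Hom(k^n, k^m) is the space of m x n matrices.
dim(Hom(k^11, k^10)) = 10 * 11 = 110

110


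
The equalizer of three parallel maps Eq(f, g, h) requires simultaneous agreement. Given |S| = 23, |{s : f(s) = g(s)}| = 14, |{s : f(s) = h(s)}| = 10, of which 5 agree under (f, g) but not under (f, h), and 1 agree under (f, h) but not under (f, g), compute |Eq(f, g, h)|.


Eq(f, g, h) is the triple-agreement set: points in S where all three
maps take the same value. Using inclusion-exclusion on the pairwise data:
Pair (f, g) agrees on 14 points; pair (f, h) on 10 points.
Points agreeing under (f, g) but not (f, h) = 5; under (f, h) but not (f, g) = 1.
Triple-agreement = agreement-in-(f, g) minus points that agree under (f, g) but not (f, h):
|Eq(f, g, h)| = 14 - 5 = 9
(cross-check via (f, h): 10 - 1 = 9.)

9


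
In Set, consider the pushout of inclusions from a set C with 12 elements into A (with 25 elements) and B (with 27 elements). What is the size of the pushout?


The pushout A +_C B identifies the images of C in A and B.
|A +_C B| = |A| + |B| - |C| (for injections).
= 25 + 27 - 12 = 40

40


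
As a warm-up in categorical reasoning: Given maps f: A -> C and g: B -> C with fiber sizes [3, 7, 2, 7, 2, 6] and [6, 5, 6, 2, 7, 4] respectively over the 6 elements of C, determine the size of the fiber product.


The pullback A x_C B consists of pairs (a, b) with f(a) = g(b).
For each element c in C, the fiber product has |f^-1(c)| * |g^-1(c)| elements.
Summing over C: 3 * 6 + 7 * 5 + 2 * 6 + 7 * 2 + 2 * 7 + 6 * 4
= 18 + 35 + 12 + 14 + 14 + 24 = 117

117


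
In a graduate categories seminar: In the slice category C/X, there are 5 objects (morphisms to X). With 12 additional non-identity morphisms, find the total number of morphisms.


In the slice category C/X, objects are morphisms to X.
Identity morphisms: 5 (one per object of C/X).
Non-identity morphisms: 12.
Total = 5 + 12 = 17

17


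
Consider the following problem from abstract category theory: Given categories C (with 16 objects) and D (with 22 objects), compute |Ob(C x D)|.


The product category C x D has objects that are pairs (c, d).
Number of pairs = |Ob(C)| * |Ob(D)| = 16 * 22 = 352

352


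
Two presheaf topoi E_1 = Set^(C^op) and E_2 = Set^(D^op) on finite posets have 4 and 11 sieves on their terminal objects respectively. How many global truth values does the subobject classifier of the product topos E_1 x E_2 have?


In a product of presheaf topoi E_1 x E_2, the subobject classifier
is Omega = Omega_1 x Omega_2 (componentwise), so
|Omega(top)| = |Omega_1(top_1)| * |Omega_2(top_2)|.
= 4 * 11 = 44.

44


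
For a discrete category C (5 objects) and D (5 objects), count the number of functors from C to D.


A functor from a discrete category C to D is determined by
where each object maps. Each of the 5 objects of C can map
to any of the 5 objects of D independently.
Number of functors = 5^5 = 3125

3125


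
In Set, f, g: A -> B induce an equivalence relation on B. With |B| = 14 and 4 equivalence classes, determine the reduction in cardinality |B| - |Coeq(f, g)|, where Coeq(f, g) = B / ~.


The coequalizer Coeq(f, g) = B / ~ has one element per equivalence class.
|B| = 14, |Coeq(f, g)| = 4.
|B| - |Coeq(f, g)| = 14 - 4 = 10.

10


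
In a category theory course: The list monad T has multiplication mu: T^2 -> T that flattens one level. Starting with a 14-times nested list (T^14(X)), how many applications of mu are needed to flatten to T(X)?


Each application of mu: T^2 -> T removes one layer of nesting.
Starting at depth 14 (i.e., T^14(X)), we need to reach T(X).
Number of mu applications = 14 - 1 = 13

13


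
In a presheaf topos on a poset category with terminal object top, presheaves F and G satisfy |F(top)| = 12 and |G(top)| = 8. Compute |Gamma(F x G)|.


Global sections of a presheaf on a poset with terminal top satisfy
Gamma(H) ~ H(top). Presheaves admit pointwise products, so
(F x G)(top) = F(top) x G(top) (Cartesian product).
|Gamma(F x G)| = |F(top)| * |G(top)| = 12 * 8 = 96.

96


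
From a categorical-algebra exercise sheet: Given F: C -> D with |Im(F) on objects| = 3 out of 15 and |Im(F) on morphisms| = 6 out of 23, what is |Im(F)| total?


The image of F consists of distinct objects and distinct morphisms.
|Im(F)| on objects = 3
|Im(F)| on morphisms = 6
Total image cardinality = 3 + 6 = 9

9


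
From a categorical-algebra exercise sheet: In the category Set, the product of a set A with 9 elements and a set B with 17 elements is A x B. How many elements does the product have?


In Set, the product A x B is the Cartesian product.
By the universal property, |A x B| = |A| * |B|.
|A x B| = 9 * 17 = 153

153


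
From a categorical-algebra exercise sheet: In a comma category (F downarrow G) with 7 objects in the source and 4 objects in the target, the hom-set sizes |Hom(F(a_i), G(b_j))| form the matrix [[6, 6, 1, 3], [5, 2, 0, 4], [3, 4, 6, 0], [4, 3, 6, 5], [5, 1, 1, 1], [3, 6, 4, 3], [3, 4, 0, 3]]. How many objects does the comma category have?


Objects of (F downarrow G) are triples (a, b, h: F(a)->G(b)).
The count equals the sum of all entries in the hom-matrix.
sum(row 0) = 16
sum(row 1) = 11
sum(row 2) = 13
sum(row 3) = 18
sum(row 4) = 8
sum(row 5) = 16
sum(row 6) = 10
Grand total = 92

92


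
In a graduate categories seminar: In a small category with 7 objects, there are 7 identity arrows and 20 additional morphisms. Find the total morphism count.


Each object has an identity morphism, giving 7 identities.
Adding the 20 non-identity morphisms:
Total = 7 + 20 = 27

27


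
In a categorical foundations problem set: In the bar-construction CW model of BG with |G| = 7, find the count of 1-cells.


In the bar-construction CW model of BG, the n-cells are indexed by
n-tuples [g_1|...|g_n] of non-identity elements of G (degenerate
simplices with some g_i = e do not contribute cells), so there are
(|G| - 1)^n n-cells.
For dim = 1 with |G| = 7:
cells = (7 - 1)^1 = 6^1 = 6

6


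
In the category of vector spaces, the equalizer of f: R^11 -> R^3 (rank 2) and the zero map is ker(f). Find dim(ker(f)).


The equalizer of f and the zero map is ker(f).
By the rank-nullity theorem: dim(ker(f)) = dim(domain) - rank(f).
dim(ker(f)) = 11 - 2 = 9

9


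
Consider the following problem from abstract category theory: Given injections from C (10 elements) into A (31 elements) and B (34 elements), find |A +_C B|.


The pushout A +_C B identifies the images of C in A and B.
|A +_C B| = |A| + |B| - |C| (for injections).
= 31 + 34 - 10 = 55

55


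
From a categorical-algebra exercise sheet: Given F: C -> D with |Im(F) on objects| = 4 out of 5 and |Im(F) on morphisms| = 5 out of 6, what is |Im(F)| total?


The image of F consists of distinct objects and distinct morphisms.
|Im(F)| on objects = 4
|Im(F)| on morphisms = 5
Total image cardinality = 4 + 5 = 9

9


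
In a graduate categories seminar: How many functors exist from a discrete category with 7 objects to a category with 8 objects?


A functor from a discrete category C to D is determined by
where each object maps. Each of the 7 objects of C can map
to any of the 8 objects of D independently.
Number of functors = 8^7 = 2097152

2097152


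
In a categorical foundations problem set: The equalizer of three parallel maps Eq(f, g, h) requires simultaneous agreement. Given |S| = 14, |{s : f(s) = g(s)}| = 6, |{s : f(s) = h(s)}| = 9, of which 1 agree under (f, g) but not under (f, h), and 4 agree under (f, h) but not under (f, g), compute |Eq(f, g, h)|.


Eq(f, g, h) is the triple-agreement set: points in S where all three
maps take the same value. Using inclusion-exclusion on the pairwise data:
Pair (f, g) agrees on 6 points; pair (f, h) on 9 points.
Points agreeing under (f, g) but not (f, h) = 1; under (f, h) but not (f, g) = 4.
Triple-agreement = agreement-in-(f, g) minus points that agree under (f, g) but not (f, h):
|Eq(f, g, h)| = 6 - 1 = 5
(cross-check via (f, h): 9 - 4 = 5.)

5


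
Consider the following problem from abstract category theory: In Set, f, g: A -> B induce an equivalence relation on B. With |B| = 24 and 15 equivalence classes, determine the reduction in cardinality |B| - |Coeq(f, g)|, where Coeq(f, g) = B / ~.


The coequalizer Coeq(f, g) = B / ~ has one element per equivalence class.
|B| = 24, |Coeq(f, g)| = 15.
|B| - |Coeq(f, g)| = 24 - 15 = 9.

9


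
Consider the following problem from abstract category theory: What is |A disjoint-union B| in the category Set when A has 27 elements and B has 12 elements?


In Set, the coproduct A + B is the disjoint union.
|A + B| = |A| + |B| = 27 + 12 = 39

39


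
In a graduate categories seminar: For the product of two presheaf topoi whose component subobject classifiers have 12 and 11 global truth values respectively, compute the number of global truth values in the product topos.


In a product of presheaf topoi E_1 x E_2, the subobject classifier
is Omega = Omega_1 x Omega_2 (componentwise), so
|Omega(top)| = |Omega_1(top_1)| * |Omega_2(top_2)|.
= 12 * 11 = 132.

132


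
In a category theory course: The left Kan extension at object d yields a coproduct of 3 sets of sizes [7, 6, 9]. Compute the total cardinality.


Pointwise, the left Kan extension (Lan_F H)(d) is the colimit, indexed
by the comma category (F downarrow d), of H composed with the
projection (F downarrow d) -> C. Here that colimit is given
as a coproduct (disjoint union) of sets, so its cardinality is the
sum of the sizes of the summands.
Coproduct of sets with sizes: 7 + 6 + 9
= 22

22


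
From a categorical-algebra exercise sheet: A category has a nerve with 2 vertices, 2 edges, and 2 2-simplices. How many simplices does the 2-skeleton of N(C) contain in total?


The 2-skeleton of the nerve N(C) consists of simplices in dimensions 0, 1, 2:
  |N(C)_0| = 2 (objects)
  |N(C)_1| = 2 (morphisms)
  |N(C)_2| = 2 (composable pairs)
Total = 2 + 2 + 2 = 6

6


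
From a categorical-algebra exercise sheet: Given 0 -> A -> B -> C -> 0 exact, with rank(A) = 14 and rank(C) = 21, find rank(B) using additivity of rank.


For a short exact sequence 0 -> A -> B -> C -> 0,
rank is additive: rank(B) = rank(A) + rank(C).
rank(B) = 14 + 21 = 35

35


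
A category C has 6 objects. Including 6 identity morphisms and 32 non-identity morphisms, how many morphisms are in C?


Each object has an identity morphism, giving 6 identities.
Adding the 32 non-identity morphisms:
Total = 6 + 32 = 38

38


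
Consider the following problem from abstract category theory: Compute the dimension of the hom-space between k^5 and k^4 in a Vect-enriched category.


In Vect-enriched categories, Hom(k^n, k^m) is the space of m x n matrices.
dim(Hom(k^5, k^4)) = 4 * 5 = 20

20


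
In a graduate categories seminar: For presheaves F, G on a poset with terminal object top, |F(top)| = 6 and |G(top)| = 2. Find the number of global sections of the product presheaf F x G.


Global sections of a presheaf on a poset with terminal top satisfy
Gamma(H) ~ H(top). Presheaves admit pointwise products, so
(F x G)(top) = F(top) x G(top) (Cartesian product).
|Gamma(F x G)| = |F(top)| * |G(top)| = 6 * 2 = 12.

12


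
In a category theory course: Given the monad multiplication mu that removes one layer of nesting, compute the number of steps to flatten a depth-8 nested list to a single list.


Each application of mu: T^2 -> T removes one layer of nesting.
Starting at depth 8 (i.e., T^8(X)), we need to reach T(X).
Number of mu applications = 8 - 1 = 7

7


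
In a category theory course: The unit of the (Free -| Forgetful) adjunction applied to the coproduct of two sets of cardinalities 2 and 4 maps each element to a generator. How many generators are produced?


The unit eta_X: X -> U(F(X)) of the Free-Forgetful adjunction
maps each element of X to a generator of F(X). For X = S + T (disjoint
union in Set), |S + T| = |S| + |T|.
Total mappings = 2 + 4 = 6.

6


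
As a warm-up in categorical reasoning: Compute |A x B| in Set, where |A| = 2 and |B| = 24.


In Set, the product A x B is the Cartesian product.
By the universal property, |A x B| = |A| * |B|.
|A x B| = 2 * 24 = 48

48


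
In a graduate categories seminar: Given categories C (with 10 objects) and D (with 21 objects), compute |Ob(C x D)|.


The product category C x D has objects that are pairs (c, d).
Number of pairs = |Ob(C)| * |Ob(D)| = 10 * 21 = 210

210


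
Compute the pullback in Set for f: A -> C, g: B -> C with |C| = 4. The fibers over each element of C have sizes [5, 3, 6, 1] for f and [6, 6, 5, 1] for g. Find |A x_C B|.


The pullback A x_C B consists of pairs (a, b) with f(a) = g(b).
For each element c in C, the fiber product has |f^-1(c)| * |g^-1(c)| elements.
Summing over C: 5 * 6 + 3 * 6 + 6 * 5 + 1 * 1
= 30 + 18 + 30 + 1 = 79

79


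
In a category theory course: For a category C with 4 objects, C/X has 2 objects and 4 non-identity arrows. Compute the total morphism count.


In the slice category C/X, objects are morphisms to X.
Identity morphisms: 2 (one per object of C/X).
Non-identity morphisms: 4.
Total = 2 + 4 = 6

6


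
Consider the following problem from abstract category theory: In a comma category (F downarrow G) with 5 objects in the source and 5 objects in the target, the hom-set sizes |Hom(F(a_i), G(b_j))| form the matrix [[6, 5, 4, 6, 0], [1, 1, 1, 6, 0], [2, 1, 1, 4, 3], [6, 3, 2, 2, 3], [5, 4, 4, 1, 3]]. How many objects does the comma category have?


Objects of (F downarrow G) are triples (a, b, h: F(a)->G(b)).
The count equals the sum of all entries in the hom-matrix.
sum(row 0) = 21
sum(row 1) = 9
sum(row 2) = 11
sum(row 3) = 16
sum(row 4) = 17
Grand total = 74

74


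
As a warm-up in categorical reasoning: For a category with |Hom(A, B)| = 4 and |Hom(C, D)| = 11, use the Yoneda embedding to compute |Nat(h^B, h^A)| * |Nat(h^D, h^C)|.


By the Yoneda lemma, Nat(h^B, h^A) is isomorphic to Hom(A, B),
so |Nat(h^B, h^A)| = |Hom(A, B)| and |Nat(h^D, h^C)| = |Hom(C, D)|.
|Hom(A, B)| = 4, |Hom(C, D)| = 11.
|Nat(h^B, h^A) x Nat(h^D, h^C)| = 4 * 11 = 44

44


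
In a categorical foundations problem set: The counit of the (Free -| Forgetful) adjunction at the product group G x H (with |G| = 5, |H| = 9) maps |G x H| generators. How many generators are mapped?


The counit epsilon_K: F(U(K)) -> K of the Free-Forgetful adjunction
maps |K| generators of F(U(K)) into K. For K = G x H (the product group),
|G x H| = |G| * |H|.
Total generators mapped = 5 * 9 = 45.

45


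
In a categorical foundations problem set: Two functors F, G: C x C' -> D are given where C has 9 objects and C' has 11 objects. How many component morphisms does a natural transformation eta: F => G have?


A natural transformation eta: F => G assigns one component morphism per
object of the domain category.
The domain is the product category C x C', so
|Ob(C x C')| = |Ob(C)| * |Ob(C')| = 9 * 11 = 99.
Therefore eta has 99 component morphisms.

99


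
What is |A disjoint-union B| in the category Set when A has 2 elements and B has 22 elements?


In Set, the coproduct A + B is the disjoint union.
|A + B| = |A| + |B| = 2 + 22 = 24

24


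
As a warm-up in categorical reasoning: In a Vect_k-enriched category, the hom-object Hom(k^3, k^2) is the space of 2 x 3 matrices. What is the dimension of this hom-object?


In Vect-enriched categories, Hom(k^n, k^m) is the space of m x n matrices.
dim(Hom(k^3, k^2)) = 2 * 3 = 6

6


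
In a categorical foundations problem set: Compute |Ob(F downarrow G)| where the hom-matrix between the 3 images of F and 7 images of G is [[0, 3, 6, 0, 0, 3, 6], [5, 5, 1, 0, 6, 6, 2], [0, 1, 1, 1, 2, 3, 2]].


Objects of (F downarrow G) are triples (a, b, h: F(a)->G(b)).
The count equals the sum of all entries in the hom-matrix.
sum(row 0) = 18
sum(row 1) = 25
sum(row 2) = 10
Grand total = 53

53


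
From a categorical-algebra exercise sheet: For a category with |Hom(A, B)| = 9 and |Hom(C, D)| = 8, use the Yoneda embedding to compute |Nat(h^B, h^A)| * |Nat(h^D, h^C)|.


By the Yoneda lemma, Nat(h^B, h^A) is isomorphic to Hom(A, B),
so |Nat(h^B, h^A)| = |Hom(A, B)| and |Nat(h^D, h^C)| = |Hom(C, D)|.
|Hom(A, B)| = 9, |Hom(C, D)| = 8.
|Nat(h^B, h^A) x Nat(h^D, h^C)| = 9 * 8 = 72

72


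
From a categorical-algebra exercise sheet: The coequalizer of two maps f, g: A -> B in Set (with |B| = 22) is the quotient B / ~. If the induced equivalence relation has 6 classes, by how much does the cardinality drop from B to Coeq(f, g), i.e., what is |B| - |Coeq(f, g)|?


The coequalizer Coeq(f, g) = B / ~ has one element per equivalence class.
|B| = 22, |Coeq(f, g)| = 6.
|B| - |Coeq(f, g)| = 22 - 6 = 16.

16


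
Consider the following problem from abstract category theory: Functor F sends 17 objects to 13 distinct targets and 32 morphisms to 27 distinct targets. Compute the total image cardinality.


The image of F consists of distinct objects and distinct morphisms.
|Im(F)| on objects = 13
|Im(F)| on morphisms = 27
Total image cardinality = 13 + 27 = 40

40
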